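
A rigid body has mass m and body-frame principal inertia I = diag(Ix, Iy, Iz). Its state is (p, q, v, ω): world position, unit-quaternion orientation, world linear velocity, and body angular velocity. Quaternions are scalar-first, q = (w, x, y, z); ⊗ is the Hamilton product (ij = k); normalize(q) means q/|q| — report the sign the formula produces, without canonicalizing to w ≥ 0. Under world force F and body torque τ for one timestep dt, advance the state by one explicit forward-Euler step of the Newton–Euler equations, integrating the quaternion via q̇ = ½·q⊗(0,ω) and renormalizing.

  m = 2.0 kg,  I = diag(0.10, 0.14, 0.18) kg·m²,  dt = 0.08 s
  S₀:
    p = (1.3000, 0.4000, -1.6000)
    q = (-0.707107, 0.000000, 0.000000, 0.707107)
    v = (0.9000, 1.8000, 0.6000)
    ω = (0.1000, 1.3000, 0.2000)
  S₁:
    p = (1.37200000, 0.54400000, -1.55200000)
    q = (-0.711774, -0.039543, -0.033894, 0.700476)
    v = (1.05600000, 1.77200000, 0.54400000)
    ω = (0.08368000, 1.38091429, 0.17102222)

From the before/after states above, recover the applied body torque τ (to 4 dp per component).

Δω = ω₁−ω₀ = (-0.01632000, 0.08091429, -0.02897778)
precession coupling = (0.0104, -0.0016, 0.0052)
I·α + gyro = (-0.0100, 0.1400, -0.0600)

τ = (-0.0100, 0.1400, -0.0600)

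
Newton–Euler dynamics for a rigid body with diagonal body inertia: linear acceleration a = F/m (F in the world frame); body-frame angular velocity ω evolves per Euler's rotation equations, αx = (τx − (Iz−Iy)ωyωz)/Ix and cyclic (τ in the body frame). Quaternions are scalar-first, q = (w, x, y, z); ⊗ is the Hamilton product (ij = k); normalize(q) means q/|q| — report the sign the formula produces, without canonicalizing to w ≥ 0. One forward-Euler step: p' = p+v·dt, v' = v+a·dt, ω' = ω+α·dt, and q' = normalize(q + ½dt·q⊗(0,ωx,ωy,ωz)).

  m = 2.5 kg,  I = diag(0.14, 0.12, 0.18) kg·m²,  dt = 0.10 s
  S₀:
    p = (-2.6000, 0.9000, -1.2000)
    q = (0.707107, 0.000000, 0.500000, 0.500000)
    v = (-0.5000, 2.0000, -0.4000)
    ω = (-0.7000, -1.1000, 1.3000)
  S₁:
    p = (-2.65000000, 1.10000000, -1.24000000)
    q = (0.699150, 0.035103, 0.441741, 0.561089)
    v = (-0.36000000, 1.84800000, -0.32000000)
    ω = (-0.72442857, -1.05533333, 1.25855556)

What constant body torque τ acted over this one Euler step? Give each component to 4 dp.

Δω = ω₁−ω₀ = (-0.02442857, 0.04466667, -0.04144444)
gyro term ω₀×Iω₀ = (-0.0858, 0.0364, -0.0154)
I·α + gyro = (-0.1200, 0.0900, -0.0900)

τ = (-0.1200, 0.0900, -0.0900)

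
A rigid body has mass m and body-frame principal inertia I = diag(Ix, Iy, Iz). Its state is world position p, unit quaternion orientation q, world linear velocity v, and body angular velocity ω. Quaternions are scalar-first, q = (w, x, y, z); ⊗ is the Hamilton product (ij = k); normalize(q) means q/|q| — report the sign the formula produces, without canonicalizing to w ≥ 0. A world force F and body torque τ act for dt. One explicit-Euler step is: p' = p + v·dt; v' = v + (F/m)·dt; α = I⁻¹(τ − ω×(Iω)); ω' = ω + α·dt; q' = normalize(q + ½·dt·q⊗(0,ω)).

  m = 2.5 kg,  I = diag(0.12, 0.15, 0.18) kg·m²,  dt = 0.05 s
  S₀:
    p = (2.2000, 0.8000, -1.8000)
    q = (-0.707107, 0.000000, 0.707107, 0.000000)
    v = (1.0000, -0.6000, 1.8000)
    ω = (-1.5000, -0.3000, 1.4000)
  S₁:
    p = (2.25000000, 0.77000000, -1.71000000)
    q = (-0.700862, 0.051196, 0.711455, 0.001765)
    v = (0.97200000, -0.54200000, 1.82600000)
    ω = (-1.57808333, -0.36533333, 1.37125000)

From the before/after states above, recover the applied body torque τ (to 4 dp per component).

τ = (-0.2000, -0.0700, -0.0900)

Δω = ω₁−ω₀ = (-0.07808333, -0.06533333, -0.02875000)
applied torque τ = (-0.2000, -0.0700, -0.0900)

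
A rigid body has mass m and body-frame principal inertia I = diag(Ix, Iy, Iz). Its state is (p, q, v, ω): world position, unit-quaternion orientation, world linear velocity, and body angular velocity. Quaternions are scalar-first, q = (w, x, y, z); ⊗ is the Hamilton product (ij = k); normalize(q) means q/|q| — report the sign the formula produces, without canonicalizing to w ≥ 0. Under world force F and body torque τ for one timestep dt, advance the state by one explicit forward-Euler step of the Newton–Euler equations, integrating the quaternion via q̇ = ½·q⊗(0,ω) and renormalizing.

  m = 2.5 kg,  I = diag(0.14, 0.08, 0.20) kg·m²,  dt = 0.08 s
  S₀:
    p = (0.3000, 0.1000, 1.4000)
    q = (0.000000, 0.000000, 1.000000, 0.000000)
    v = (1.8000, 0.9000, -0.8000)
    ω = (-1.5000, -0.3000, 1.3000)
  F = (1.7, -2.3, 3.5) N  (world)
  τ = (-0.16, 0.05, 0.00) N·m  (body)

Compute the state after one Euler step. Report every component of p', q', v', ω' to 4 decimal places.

p' = (0.4440, 0.1720, 1.3360)
q' = (0.0120, 0.0518, 0.9968, 0.0598)
v' = (1.8544, 0.8264, -0.6880)
ω' = (-1.5647, -0.3670, 1.3108)

gyro term ω×Iω = (-0.0468, 0.1170, -0.0270)
angular accel α = (-0.8086, -0.8375, 0.1350)
ω' = ω + α·dt = (-1.5647, -0.3670, 1.3108)
2q̇ = q⊗(0,ω) = (0.3000000, 1.3000000, 0.0000000, 1.5000000)
q' = normalize(q + ½dt·q⊗(0,ω)) = (0.0120, 0.0518, 0.9968, 0.0598)
p + v·dt = (0.4440, 0.1720, 1.3360)
v' = v + a·dt = (1.8544, 0.8264, -0.6880)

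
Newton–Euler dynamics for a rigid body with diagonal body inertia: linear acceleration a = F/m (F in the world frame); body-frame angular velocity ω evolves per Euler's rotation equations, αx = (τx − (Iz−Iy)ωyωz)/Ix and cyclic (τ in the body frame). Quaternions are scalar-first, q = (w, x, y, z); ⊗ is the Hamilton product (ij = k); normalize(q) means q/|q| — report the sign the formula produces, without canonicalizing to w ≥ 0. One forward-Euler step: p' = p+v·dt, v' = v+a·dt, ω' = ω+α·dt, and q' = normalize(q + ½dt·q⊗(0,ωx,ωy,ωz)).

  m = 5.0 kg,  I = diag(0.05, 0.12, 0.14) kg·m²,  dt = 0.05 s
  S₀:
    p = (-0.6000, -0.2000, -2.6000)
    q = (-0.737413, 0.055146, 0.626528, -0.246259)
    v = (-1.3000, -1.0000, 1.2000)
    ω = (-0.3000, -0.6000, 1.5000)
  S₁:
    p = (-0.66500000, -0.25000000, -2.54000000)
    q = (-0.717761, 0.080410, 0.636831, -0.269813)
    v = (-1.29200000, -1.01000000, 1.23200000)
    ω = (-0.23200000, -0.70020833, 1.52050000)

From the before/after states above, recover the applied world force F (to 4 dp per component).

F = (0.8000, -1.0000, 3.2000)

velocity change Δv = (0.00800000, -0.01000000, 0.03200000)
m·(v₁−v₀)/dt = (0.8000, -1.0000, 3.2000)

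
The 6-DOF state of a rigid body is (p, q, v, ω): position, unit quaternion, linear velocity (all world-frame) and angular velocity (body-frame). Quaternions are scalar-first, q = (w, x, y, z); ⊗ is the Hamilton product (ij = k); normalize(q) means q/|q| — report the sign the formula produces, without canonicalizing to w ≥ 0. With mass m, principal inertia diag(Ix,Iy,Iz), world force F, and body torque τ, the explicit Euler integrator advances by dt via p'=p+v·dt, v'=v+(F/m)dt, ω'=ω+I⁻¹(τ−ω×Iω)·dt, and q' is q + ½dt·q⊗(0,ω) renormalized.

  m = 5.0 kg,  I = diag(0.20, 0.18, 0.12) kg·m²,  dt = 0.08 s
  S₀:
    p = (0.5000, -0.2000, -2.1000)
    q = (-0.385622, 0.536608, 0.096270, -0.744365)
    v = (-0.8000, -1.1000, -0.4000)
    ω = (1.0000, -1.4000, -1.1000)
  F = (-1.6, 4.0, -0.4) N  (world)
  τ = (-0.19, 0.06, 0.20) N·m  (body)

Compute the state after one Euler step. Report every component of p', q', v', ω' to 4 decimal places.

p' = (0.4360, -0.2880, -2.1320)
q' = (-0.4330, 0.4737, 0.1113, -0.7588)
v' = (-0.8256, -1.0360, -0.4064)
ω' = (0.9610, -1.3342, -0.9853)

ω×(Iω) gyroscopic = (-0.0924, -0.0880, 0.0280)
(τ − ω×Iω)/I = (-0.4880, 0.8222, 1.4333)
ω + α·dt = (0.9610, -1.3342, -0.9853)
2q̇ = q⊗(0,ω) = (-1.2206315, -1.5336300, 0.3857746, -0.4233370)
q + ½dt·q⊗(0,ω), renormalized = (-0.4330, 0.4737, 0.1113, -0.7588)
new position p' = (0.4360, -0.2880, -2.1320)
new velocity v' = (-0.8256, -1.0360, -0.4064)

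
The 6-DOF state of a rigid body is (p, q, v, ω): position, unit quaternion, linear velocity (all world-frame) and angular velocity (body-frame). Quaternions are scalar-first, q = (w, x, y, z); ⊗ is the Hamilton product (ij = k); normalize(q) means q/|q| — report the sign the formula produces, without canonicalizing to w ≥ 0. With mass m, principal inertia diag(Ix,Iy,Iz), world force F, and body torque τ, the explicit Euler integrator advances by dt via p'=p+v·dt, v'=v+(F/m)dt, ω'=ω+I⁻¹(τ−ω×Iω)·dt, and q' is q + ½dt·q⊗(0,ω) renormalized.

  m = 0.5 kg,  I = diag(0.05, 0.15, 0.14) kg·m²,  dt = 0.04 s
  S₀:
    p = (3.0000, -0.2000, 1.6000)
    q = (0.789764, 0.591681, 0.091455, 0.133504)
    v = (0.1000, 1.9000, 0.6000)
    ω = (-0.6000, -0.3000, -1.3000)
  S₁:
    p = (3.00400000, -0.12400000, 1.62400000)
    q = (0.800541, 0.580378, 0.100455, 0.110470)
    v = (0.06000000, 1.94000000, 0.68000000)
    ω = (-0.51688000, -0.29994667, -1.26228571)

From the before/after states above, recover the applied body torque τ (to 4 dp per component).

τ = (0.1000, -0.0700, 0.1500)

Δω = ω₁−ω₀ = (0.08312000, 0.00005333, 0.03771429)
precession coupling = (-0.0039, -0.0702, 0.0180)
I·α + gyro = (0.1000, -0.0700, 0.1500)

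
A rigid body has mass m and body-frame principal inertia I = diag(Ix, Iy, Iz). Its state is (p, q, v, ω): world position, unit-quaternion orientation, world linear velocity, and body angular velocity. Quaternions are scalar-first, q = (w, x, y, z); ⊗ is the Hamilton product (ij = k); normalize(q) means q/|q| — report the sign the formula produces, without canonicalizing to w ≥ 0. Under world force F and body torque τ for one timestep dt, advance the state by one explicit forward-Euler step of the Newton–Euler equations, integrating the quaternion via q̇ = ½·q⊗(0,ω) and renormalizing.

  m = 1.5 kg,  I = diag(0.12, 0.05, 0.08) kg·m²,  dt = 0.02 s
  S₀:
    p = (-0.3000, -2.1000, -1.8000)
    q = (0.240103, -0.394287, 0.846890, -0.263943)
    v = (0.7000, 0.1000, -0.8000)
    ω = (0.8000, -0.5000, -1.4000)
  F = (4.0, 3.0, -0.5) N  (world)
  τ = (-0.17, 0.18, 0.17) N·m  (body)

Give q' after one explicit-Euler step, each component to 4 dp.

q' = (0.2438, -0.4055, 0.8379, -0.2721)

Hamilton product q⊗(0,ω) = (0.3693544, -1.1255351, -0.8832077, -0.8165127)
q' = normalize(q + ½dt·q⊗(0,ω)) = (0.2438, -0.4055, 0.8379, -0.2721)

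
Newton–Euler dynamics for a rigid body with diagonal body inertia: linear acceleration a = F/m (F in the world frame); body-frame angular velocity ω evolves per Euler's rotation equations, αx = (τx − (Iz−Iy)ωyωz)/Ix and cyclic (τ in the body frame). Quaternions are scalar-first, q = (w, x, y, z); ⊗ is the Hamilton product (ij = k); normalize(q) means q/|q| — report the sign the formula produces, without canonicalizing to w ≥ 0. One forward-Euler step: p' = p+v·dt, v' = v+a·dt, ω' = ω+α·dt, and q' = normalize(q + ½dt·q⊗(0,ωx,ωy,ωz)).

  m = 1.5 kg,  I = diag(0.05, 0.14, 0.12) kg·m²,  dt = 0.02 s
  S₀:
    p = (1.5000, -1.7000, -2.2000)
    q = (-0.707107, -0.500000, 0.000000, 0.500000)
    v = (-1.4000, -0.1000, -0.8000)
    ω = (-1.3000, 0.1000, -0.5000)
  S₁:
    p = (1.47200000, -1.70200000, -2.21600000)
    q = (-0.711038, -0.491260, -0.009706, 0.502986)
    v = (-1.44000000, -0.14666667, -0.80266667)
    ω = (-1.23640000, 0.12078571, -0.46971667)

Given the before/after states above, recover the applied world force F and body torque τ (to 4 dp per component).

F = (-3.0000, -3.5000, -0.2000)
τ = (0.1600, 0.1000, 0.1700)

velocity change Δv = (-0.04000000, -0.04666667, -0.00266667)
m·(v₁−v₀)/dt = (-3.0000, -3.5000, -0.2000)
Δω = ω₁−ω₀ = (0.06360000, 0.02078571, 0.03028333)
precession coupling = (0.0010, -0.0455, -0.0117)
I·α + gyro = (0.1600, 0.1000, 0.1700)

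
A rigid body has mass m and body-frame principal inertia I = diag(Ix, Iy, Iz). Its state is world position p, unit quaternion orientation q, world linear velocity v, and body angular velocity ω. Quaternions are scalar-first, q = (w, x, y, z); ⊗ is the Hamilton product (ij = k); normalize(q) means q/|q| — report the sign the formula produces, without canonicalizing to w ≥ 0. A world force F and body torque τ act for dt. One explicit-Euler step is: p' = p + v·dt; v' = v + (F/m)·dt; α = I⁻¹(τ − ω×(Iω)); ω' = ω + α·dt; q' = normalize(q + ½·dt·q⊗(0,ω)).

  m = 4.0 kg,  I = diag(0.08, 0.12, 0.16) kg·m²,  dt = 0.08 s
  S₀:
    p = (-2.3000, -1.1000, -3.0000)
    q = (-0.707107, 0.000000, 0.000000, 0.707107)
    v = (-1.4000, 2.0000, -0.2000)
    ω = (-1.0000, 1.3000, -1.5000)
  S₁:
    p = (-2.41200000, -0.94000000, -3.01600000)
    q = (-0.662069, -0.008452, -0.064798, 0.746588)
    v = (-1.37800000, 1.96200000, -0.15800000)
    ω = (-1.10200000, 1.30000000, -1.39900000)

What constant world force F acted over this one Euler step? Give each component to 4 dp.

Δv = v₁−v₀ = (0.02200000, -0.03800000, 0.04200000)
m·(v₁−v₀)/dt = (1.1000, -1.9000, 2.1000)

F = (1.1000, -1.9000, 2.1000)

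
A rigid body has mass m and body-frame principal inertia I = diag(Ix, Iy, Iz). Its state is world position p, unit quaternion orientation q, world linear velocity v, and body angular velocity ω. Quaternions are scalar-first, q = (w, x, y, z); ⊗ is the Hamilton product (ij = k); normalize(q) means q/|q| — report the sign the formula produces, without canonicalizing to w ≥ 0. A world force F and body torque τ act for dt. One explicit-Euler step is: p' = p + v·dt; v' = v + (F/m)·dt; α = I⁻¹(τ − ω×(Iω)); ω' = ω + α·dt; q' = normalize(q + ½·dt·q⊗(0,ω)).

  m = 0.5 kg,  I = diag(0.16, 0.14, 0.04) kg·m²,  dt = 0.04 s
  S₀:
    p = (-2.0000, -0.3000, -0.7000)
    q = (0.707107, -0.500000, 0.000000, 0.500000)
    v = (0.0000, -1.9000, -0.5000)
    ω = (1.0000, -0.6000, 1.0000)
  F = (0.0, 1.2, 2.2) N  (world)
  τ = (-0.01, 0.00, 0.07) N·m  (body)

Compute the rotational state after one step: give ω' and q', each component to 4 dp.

precession coupling ω×(Iω) = (0.0600, 0.1200, 0.0120)
(τ − ω×Iω)/I = (-0.4375, -0.8571, 1.4500)
ω' = ω + α·dt = (0.9825, -0.6343, 1.0580)
Hamilton product q⊗(0,ω) = (0.0000000, 1.0071070, 0.5757358, 1.0071070)
q + ½dt·q⊗(0,ω), renormalized = (0.7068, -0.4796, 0.0115, 0.5199)

ω' = (0.9825, -0.6343, 1.0580)
q' = (0.7068, -0.4796, 0.0115, 0.5199)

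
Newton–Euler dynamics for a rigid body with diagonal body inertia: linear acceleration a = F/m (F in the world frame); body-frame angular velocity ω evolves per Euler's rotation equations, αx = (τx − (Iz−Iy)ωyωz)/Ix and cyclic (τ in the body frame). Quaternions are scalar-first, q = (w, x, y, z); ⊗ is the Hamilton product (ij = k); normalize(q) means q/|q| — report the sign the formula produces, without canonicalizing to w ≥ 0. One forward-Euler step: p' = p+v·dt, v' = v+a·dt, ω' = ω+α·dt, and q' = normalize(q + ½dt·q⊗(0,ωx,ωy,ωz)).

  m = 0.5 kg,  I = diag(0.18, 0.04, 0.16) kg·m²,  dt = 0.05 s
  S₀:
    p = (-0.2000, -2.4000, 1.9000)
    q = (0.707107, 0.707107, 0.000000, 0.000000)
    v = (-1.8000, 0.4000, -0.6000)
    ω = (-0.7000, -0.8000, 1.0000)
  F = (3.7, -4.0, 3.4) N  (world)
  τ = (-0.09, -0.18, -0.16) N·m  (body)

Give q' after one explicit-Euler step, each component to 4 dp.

q⊗(0,ω) = (0.4949749, -0.4949749, -1.2727926, 0.1414214)
q' = normalize(q + ½dt·q⊗(0,ω)) = (0.7190, 0.6943, -0.0318, 0.0035)

q' = (0.7190, 0.6943, -0.0318, 0.0035)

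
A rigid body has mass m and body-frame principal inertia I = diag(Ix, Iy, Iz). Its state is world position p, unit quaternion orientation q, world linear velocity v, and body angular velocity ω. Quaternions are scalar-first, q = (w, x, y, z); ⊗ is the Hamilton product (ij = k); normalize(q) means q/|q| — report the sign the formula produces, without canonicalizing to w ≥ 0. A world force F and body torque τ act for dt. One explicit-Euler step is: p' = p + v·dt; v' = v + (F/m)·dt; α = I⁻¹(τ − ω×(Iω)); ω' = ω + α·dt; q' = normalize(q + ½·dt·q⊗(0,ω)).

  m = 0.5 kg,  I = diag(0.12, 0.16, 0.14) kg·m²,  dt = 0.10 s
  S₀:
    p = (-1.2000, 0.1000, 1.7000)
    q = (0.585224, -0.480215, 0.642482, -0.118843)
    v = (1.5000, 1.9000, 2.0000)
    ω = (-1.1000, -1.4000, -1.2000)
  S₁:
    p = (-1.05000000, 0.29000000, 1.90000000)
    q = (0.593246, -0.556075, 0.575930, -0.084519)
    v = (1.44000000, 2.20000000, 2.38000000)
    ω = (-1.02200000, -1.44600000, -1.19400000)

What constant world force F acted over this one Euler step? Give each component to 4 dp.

F = (-0.3000, 1.5000, 1.9000)

velocity change Δv = (-0.06000000, 0.30000000, 0.38000000)
F = m·Δv/dt = (-0.3000, 1.5000, 1.9000)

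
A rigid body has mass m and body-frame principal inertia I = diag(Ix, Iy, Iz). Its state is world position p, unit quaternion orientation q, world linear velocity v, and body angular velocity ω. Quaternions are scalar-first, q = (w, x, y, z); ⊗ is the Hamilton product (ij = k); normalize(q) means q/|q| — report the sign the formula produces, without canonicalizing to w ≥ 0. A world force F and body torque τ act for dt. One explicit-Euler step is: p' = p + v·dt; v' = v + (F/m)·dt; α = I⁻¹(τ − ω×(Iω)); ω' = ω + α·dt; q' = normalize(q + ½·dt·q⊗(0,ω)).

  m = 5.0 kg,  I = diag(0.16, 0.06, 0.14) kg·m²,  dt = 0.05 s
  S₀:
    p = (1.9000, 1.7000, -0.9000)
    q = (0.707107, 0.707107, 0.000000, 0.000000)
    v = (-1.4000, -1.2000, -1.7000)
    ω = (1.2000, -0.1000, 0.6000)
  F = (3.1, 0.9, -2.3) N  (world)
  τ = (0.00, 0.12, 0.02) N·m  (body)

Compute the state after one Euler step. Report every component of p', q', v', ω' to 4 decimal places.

angular accel α = (0.0300, 1.7600, 0.0571)
ω' = ω + α·dt = (1.2015, -0.0120, 0.6029)
q⊗(0,ω) = (-0.8485284, 0.8485284, -0.4949749, 0.3535535)
q' = normalize(q + ½dt·q⊗(0,ω)) = (0.6855, 0.7279, -0.0124, 0.0088)
a = F/m = (0.6200, 0.1800, -0.4600)
new position p' = (1.8300, 1.6400, -0.9850)
v + (F/m)dt = (-1.3690, -1.1910, -1.7230)

p' = (1.8300, 1.6400, -0.9850)
q' = (0.6855, 0.7279, -0.0124, 0.0088)
v' = (-1.3690, -1.1910, -1.7230)
ω' = (1.2015, -0.0120, 0.6029)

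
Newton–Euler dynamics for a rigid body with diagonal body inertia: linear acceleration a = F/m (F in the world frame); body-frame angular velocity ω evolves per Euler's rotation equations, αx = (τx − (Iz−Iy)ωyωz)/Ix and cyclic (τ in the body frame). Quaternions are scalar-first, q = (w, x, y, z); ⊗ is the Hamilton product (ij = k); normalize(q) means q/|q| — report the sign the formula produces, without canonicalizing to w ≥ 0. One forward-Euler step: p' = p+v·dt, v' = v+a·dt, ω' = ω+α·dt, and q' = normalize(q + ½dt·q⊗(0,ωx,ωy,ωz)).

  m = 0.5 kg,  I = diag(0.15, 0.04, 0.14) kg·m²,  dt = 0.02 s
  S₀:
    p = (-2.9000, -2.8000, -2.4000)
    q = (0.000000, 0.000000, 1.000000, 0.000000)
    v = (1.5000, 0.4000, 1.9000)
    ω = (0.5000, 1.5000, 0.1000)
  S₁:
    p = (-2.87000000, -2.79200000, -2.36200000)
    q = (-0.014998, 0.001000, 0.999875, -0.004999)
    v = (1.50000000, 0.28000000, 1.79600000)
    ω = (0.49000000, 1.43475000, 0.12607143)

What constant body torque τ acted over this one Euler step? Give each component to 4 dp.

τ = (-0.0600, -0.1300, 0.1000)

ω₁ − ω₀ = (-0.01000000, -0.06525000, 0.02607143)
applied torque τ = (-0.0600, -0.1300, 0.1000)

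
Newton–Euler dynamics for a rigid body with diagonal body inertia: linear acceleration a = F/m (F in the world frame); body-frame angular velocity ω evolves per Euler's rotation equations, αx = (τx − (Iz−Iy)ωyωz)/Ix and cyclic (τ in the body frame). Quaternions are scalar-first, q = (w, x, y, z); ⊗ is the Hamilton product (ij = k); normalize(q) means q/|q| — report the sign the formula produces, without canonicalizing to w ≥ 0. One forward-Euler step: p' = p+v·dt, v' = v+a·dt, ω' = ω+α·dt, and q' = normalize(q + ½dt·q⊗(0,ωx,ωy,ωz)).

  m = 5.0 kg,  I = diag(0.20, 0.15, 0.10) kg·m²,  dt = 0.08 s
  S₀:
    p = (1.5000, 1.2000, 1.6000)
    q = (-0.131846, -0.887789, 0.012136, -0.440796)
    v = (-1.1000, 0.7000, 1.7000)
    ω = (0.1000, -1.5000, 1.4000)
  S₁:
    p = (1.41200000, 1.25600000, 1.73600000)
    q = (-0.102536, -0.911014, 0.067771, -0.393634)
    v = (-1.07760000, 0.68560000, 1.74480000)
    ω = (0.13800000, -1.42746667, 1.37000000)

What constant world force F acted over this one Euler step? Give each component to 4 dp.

Δv = v₁−v₀ = (0.02240000, -0.01440000, 0.04480000)
F = m·Δv/dt = (1.4000, -0.9000, 2.8000)

F = (1.4000, -0.9000, 2.8000)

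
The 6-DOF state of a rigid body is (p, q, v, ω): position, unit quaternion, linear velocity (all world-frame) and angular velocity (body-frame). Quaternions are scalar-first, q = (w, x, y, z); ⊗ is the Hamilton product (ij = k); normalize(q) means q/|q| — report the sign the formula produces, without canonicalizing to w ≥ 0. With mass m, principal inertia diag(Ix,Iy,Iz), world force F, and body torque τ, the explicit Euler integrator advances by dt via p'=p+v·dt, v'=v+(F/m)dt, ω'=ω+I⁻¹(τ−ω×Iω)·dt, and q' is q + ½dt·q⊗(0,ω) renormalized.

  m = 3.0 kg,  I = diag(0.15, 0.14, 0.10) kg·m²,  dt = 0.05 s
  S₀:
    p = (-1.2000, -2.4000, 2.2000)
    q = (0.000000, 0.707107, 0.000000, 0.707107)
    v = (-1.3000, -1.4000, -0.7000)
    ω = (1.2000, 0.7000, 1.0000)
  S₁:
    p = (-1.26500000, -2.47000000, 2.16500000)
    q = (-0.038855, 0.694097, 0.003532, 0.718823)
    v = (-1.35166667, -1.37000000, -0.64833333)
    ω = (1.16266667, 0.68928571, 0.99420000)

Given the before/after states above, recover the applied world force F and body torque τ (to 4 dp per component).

F = (-3.1000, 1.8000, 3.1000)
τ = (-0.1400, 0.0300, -0.0200)

velocity change Δv = (-0.05166667, 0.03000000, 0.05166667)
F = m·Δv/dt = (-3.1000, 1.8000, 3.1000)
rate change Δω = (-0.03733333, -0.01071429, -0.00580000)
gyro term ω₀×Iω₀ = (-0.0280, 0.0600, -0.0084)
applied torque τ = (-0.1400, 0.0300, -0.0200)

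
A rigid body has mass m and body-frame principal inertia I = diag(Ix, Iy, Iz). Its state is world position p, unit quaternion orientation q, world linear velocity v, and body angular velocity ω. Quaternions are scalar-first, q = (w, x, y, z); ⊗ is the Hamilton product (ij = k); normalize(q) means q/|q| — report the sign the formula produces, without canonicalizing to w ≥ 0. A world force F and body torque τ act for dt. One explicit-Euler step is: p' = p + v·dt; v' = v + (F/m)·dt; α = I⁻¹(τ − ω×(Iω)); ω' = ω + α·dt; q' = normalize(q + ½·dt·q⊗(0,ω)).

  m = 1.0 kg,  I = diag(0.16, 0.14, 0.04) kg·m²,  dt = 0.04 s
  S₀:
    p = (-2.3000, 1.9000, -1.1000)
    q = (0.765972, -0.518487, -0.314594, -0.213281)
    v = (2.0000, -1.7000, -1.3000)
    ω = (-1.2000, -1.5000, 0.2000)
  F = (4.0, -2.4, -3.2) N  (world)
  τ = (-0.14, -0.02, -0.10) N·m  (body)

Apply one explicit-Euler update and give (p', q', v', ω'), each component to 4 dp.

p' = (-2.2200, 1.8320, -1.1520)
q' = (0.7444, -0.5441, -0.3301, -0.2021)
v' = (2.1600, -1.7960, -1.4280)
ω' = (-1.2425, -1.4975, 0.1360)

angular accel α = (-1.0625, 0.0629, -1.6000)
new body rate ω' = (-1.2425, -1.4975, 0.1360)
2q̇ = q⊗(0,ω) = (-1.0514192, -1.3020067, -0.7893234, 0.5534121)
updated quaternion q' = (0.7444, -0.5441, -0.3301, -0.2021)
a = (4.0000, -2.4000, -3.2000)
p' = p + v·dt = (-2.2200, 1.8320, -1.1520)
v' = v + a·dt = (2.1600, -1.7960, -1.4280)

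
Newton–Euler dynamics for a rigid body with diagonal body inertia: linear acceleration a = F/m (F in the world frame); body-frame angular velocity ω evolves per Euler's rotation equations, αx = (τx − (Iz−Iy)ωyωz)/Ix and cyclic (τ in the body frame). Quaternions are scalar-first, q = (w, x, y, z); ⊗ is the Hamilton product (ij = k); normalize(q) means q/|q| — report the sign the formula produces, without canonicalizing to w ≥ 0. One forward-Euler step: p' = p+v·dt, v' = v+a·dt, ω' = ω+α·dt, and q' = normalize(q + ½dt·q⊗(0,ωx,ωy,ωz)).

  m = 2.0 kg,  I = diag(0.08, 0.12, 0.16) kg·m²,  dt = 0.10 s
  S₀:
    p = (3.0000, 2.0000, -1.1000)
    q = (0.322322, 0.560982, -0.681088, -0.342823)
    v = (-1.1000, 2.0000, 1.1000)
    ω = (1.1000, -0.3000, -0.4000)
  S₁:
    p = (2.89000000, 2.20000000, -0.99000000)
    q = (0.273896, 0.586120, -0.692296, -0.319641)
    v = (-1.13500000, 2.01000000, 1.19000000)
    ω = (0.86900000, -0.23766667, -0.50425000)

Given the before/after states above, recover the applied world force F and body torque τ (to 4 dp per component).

F = (-0.7000, 0.2000, 1.8000)
τ = (-0.1800, 0.1100, -0.1800)

Δω = ω₁−ω₀ = (-0.23100000, 0.06233333, -0.10425000)
ω₀×(Iω₀) = (0.0048, 0.0352, -0.0132)
applied torque τ = (-0.1800, 0.1100, -0.1800)
Δv = v₁−v₀ = (-0.03500000, 0.01000000, 0.09000000)
m·(v₁−v₀)/dt = (-0.7000, 0.2000, 1.8000)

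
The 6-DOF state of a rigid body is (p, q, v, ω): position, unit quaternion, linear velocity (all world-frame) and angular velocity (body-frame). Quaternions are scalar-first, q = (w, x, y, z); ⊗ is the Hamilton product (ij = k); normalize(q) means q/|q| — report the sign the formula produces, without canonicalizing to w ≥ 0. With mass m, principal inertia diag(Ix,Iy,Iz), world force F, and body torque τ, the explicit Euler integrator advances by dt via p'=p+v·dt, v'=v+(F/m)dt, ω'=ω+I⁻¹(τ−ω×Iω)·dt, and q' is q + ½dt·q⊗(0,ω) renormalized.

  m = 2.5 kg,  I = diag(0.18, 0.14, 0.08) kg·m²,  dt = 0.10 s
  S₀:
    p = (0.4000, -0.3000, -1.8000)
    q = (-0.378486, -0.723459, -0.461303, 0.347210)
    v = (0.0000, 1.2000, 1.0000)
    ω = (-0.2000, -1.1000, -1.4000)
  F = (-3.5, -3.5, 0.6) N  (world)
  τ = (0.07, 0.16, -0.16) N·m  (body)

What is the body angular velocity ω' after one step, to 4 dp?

ω' = (-0.1098, -1.0057, -1.5890)

ω×(Iω) gyroscopic = (-0.0924, 0.0280, -0.0088)
(τ − ω×Iω)/I = (0.9022, 0.9429, -1.8900)
ω' = ω + α·dt = (-0.1098, -1.0057, -1.5890)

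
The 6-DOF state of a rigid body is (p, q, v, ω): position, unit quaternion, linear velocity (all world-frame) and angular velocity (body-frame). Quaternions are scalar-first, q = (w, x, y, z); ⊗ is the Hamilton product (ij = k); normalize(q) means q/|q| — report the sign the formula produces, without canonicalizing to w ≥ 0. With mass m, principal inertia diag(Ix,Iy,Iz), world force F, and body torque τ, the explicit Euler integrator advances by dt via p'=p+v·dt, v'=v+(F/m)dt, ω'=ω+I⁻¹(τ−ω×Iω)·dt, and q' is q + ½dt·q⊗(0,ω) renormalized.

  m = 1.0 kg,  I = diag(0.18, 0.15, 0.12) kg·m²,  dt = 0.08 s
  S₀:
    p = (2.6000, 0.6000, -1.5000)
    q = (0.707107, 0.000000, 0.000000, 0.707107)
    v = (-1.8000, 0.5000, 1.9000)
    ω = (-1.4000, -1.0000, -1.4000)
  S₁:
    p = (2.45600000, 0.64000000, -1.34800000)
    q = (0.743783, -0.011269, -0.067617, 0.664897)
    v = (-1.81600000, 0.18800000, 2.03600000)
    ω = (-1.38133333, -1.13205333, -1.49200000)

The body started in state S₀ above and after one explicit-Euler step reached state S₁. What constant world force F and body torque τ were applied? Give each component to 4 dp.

velocity change Δv = (-0.01600000, -0.31200000, 0.13600000)
m·(v₁−v₀)/dt = (-0.2000, -3.9000, 1.7000)
rate change Δω = (0.01866667, -0.13205333, -0.09200000)
precession coupling = (-0.0420, 0.1176, -0.0420)
I·α + gyro = (0.0000, -0.1300, -0.1800)

F = (-0.2000, -3.9000, 1.7000)
τ = (0.0000, -0.1300, -0.1800)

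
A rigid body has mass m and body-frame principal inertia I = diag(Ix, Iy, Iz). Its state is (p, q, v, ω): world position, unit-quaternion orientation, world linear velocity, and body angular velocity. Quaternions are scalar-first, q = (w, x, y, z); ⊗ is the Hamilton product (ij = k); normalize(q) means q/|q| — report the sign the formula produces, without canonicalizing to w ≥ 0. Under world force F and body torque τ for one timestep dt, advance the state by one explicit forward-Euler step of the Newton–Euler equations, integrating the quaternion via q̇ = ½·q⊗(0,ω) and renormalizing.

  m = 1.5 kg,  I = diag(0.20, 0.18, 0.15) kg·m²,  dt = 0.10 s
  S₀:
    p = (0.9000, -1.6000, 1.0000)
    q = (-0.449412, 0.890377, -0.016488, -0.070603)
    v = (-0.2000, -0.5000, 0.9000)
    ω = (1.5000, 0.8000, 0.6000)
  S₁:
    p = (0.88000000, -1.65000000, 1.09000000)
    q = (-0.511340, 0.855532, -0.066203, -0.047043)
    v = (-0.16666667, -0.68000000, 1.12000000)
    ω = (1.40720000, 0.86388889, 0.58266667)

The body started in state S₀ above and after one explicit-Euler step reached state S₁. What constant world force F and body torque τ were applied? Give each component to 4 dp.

rate change Δω = (-0.09280000, 0.06388889, -0.01733333)
applied torque τ = (-0.2000, 0.1600, -0.0500)
velocity change Δv = (0.03333333, -0.18000000, 0.22000000)
m·(v₁−v₀)/dt = (0.5000, -2.7000, 3.3000)

F = (0.5000, -2.7000, 3.3000)
τ = (-0.2000, 0.1600, -0.0500)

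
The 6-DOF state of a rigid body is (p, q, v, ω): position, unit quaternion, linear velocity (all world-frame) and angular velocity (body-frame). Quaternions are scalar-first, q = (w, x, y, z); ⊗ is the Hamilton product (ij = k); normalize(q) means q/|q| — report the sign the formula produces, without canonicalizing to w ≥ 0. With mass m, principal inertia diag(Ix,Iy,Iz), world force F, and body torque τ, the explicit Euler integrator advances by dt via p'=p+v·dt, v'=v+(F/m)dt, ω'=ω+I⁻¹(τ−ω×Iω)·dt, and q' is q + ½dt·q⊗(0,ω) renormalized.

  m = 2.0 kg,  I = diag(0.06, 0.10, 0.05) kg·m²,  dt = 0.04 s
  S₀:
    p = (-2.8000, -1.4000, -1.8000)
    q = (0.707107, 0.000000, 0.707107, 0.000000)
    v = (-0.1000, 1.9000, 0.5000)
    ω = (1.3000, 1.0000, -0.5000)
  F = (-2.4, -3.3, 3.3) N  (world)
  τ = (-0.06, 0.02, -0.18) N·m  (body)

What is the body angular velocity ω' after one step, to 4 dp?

ω' = (1.2433, 1.0106, -0.6856)

ω×(Iω) gyroscopic = (0.0250, -0.0065, 0.0520)
angular accel α = (-1.4167, 0.2650, -4.6400)
new body rate ω' = (1.2433, 1.0106, -0.6856)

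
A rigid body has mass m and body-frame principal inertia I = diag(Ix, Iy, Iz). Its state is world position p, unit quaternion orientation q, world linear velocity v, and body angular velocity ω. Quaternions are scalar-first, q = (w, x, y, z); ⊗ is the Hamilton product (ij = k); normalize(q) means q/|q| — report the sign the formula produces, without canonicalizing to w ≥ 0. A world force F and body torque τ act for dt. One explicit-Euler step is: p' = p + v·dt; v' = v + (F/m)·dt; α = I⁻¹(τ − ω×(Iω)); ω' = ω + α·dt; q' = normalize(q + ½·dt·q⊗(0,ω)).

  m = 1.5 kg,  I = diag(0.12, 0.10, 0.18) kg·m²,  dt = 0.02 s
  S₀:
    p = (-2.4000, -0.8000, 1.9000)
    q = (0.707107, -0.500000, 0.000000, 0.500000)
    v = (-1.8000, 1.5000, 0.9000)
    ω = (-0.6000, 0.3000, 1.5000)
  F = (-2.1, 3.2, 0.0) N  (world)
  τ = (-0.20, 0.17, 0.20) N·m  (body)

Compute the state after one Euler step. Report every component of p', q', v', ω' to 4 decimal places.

p + v·dt = (-2.4360, -0.7700, 1.9180)
v + (F/m)dt = (-1.8280, 1.5427, 0.9000)
(τ − ω×Iω)/I = (-1.9667, 1.1600, 1.0911)
new body rate ω' = (-0.6393, 0.3232, 1.5218)
Hamilton product q⊗(0,ω) = (-1.0500000, -0.5742642, 0.6621321, 0.9106605)
updated quaternion q' = (0.6965, -0.5057, 0.0066, 0.5090)

p' = (-2.4360, -0.7700, 1.9180)
q' = (0.6965, -0.5057, 0.0066, 0.5090)
v' = (-1.8280, 1.5427, 0.9000)
ω' = (-0.6393, 0.3232, 1.5218)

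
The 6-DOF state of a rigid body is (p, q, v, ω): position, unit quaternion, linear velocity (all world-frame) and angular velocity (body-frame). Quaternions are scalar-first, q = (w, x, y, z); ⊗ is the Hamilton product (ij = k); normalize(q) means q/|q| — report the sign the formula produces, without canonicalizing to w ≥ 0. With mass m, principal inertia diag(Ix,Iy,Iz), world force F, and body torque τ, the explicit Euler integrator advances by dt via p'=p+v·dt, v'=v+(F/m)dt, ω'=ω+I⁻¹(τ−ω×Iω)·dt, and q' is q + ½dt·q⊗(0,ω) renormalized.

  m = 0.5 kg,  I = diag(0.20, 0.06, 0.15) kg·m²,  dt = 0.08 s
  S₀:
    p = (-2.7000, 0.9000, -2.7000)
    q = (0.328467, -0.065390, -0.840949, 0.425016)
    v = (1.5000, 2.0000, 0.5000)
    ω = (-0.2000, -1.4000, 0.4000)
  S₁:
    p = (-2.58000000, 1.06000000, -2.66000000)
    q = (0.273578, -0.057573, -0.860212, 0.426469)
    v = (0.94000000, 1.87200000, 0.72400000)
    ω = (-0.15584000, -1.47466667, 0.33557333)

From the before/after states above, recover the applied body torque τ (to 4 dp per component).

rate change Δω = (0.04416000, -0.07466667, -0.06442667)
precession coupling = (-0.0504, -0.0040, -0.0392)
applied torque τ = (0.0600, -0.0600, -0.1600)

τ = (0.0600, -0.0600, -0.1600)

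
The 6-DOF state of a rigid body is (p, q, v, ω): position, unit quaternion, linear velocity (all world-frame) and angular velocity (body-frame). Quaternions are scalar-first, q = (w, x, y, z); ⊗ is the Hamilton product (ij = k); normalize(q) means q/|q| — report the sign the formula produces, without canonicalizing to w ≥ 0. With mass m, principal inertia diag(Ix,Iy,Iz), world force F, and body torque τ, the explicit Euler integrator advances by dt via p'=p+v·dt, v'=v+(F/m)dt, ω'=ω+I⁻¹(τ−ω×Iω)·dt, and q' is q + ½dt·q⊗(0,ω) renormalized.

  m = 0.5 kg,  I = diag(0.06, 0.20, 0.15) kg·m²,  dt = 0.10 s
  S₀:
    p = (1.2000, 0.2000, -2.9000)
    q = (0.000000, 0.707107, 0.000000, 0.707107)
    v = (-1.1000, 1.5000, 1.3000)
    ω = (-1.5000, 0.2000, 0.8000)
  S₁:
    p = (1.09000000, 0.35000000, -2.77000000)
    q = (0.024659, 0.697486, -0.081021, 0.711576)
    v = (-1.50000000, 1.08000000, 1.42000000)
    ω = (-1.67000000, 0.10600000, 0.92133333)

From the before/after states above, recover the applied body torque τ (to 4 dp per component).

τ = (-0.1100, -0.0800, 0.1400)

ω₁ − ω₀ = (-0.17000000, -0.09400000, 0.12133333)
ω₀×(Iω₀) = (-0.0080, 0.1080, -0.0420)
I·α + gyro = (-0.1100, -0.0800, 0.1400)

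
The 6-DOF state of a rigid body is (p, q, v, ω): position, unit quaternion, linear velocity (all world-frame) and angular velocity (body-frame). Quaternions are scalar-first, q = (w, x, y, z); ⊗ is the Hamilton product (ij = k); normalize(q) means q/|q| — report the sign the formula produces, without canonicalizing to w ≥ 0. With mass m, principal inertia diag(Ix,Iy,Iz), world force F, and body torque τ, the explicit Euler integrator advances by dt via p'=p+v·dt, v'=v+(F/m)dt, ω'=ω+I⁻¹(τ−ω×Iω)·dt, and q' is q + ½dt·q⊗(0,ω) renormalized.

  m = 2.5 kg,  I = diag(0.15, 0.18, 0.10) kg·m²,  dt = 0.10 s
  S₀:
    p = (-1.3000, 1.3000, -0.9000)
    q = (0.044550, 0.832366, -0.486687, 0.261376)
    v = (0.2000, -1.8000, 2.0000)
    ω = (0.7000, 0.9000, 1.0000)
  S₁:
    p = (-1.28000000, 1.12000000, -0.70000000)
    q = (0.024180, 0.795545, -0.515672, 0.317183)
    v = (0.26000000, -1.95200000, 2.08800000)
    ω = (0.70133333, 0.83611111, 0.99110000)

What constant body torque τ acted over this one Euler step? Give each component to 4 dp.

τ = (-0.0700, -0.0800, 0.0100)

ω₁ − ω₀ = (0.00133333, -0.06388889, -0.00890000)
precession coupling = (-0.0720, 0.0350, 0.0189)
applied torque τ = (-0.0700, -0.0800, 0.0100)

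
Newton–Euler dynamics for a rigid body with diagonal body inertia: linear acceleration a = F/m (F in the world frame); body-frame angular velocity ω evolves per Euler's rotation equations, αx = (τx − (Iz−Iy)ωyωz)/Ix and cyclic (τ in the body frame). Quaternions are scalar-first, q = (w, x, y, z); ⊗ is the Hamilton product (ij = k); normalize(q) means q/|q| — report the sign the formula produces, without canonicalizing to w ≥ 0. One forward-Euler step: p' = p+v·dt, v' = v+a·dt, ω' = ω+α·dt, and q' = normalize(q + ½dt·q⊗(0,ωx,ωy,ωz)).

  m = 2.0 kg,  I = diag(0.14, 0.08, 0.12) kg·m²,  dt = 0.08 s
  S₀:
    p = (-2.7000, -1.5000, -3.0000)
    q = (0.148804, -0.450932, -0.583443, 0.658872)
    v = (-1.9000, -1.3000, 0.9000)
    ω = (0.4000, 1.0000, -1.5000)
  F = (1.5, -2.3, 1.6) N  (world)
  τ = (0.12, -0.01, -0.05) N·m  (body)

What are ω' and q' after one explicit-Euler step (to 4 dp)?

ω' = (0.5029, 1.0020, -1.5173)
q' = (0.2183, -0.4387, -0.5924, 0.6395)

angular accel α = (1.2857, 0.0250, -0.2167)
new body rate ω' = (0.5029, 1.0020, -1.5173)
2q̇ = q⊗(0,ω) = (1.7521238, 0.2758141, -0.2640452, -0.4407608)
q' = normalize(q + ½dt·q⊗(0,ω)) = (0.2183, -0.4387, -0.5924, 0.6395)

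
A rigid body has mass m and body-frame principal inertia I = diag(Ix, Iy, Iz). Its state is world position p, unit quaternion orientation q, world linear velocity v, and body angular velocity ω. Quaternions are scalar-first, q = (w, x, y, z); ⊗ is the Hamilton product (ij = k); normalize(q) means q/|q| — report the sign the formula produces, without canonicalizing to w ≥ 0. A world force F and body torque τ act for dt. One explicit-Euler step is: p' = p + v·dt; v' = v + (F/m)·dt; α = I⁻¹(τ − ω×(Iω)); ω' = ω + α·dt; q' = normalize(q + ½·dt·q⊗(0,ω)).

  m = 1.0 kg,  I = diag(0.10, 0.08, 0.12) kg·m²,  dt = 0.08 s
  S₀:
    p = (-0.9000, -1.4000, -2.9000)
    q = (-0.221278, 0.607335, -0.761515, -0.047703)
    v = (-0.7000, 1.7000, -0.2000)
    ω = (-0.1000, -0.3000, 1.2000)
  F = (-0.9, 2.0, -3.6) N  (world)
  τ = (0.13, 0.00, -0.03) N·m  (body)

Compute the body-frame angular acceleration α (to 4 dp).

α = (1.4440, -0.0300, -0.2450)

ω×(Iω) gyroscopic = (-0.0144, 0.0024, -0.0006)
α = I⁻¹(τ − ω×Iω) = (1.4440, -0.0300, -0.2450)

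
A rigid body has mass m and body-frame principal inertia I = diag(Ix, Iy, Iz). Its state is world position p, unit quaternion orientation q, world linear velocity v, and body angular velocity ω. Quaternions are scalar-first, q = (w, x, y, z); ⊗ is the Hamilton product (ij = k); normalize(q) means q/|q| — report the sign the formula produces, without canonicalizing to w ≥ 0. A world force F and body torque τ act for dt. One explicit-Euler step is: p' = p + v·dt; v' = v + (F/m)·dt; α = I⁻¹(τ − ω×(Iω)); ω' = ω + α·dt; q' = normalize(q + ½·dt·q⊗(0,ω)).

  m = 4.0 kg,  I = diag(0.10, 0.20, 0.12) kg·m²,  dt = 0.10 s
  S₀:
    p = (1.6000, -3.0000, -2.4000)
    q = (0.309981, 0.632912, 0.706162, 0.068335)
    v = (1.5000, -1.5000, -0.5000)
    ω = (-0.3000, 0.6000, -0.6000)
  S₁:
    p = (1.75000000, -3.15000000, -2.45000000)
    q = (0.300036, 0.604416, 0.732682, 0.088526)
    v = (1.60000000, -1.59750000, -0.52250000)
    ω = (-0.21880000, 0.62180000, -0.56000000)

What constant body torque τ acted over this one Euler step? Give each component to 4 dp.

τ = (0.1100, 0.0400, 0.0300)

Δω = ω₁−ω₀ = (0.08120000, 0.02180000, 0.04000000)
precession coupling = (0.0288, -0.0036, -0.0180)
applied torque τ = (0.1100, 0.0400, 0.0300)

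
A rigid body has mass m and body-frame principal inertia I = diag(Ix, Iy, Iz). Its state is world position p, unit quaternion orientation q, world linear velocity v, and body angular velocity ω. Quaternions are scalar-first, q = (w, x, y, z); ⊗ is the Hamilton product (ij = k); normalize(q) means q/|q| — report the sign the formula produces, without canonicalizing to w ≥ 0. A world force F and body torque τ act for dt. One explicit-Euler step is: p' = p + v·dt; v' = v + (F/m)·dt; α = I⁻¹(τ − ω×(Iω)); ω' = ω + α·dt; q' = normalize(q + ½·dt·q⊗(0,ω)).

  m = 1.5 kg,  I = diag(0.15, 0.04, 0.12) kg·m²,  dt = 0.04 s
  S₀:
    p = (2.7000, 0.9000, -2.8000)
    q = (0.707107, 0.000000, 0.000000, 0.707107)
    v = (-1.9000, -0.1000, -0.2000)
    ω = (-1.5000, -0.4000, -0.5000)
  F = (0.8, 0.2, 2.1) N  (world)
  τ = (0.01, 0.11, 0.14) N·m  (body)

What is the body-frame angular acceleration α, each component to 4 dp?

precession coupling ω×(Iω) = (0.0160, 0.0225, -0.0660)
angular accel α = (-0.0400, 2.1875, 1.7167)

α = (-0.0400, 2.1875, 1.7167)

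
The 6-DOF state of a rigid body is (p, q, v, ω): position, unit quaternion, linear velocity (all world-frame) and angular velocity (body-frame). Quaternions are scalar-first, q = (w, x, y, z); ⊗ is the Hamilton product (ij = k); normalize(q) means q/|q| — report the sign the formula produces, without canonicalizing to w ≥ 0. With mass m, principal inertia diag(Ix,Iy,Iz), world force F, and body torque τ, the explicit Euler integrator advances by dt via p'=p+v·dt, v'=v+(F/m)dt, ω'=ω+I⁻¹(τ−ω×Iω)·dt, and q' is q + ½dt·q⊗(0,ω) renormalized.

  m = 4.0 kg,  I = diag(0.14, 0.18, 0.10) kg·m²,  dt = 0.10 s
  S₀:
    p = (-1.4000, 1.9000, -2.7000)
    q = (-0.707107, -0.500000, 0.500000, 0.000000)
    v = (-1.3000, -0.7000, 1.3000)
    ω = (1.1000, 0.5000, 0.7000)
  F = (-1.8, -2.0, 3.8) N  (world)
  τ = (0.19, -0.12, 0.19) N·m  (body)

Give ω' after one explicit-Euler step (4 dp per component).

ω' = (1.2557, 0.4162, 0.8680)

(τ − ω×Iω)/I = (1.5571, -0.8378, 1.6800)
ω' = ω + α·dt = (1.2557, 0.4162, 0.8680)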